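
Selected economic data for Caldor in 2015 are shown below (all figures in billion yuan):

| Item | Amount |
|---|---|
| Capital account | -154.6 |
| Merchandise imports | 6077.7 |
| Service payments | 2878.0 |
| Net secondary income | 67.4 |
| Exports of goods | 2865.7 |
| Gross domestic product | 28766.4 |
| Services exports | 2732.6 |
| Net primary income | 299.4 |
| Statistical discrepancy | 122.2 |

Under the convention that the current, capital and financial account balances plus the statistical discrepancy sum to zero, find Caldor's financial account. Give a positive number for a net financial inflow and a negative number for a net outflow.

3023.0

Goods balance = 2865.7 - 6077.7 = -3212.0
Services balance = 2732.6 - 2878.0 = -145.4
Trade balance (goods + services) = -3212.0 + (-145.4) = -3357.4
Net primary income = 299.4
Net secondary income = 67.4
Current account = -3357.4 + 299.4 + 67.4 = -2990.6
Financial account = -(-2990.6 + (-154.6) + 122.2) = 3023.0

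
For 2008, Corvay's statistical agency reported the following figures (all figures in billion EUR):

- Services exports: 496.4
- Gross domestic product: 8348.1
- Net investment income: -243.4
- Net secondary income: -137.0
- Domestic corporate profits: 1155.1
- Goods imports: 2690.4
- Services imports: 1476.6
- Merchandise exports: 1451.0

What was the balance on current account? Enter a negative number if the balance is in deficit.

Goods balance = 1451.0 - 2690.4 = -1239.4
Services balance = 496.4 - 1476.6 = -980.2
Trade balance (goods + services) = -1239.4 + (-980.2) = -2219.6
Net primary income = -243.4
Net secondary income = -137.0
Current account = -2219.6 + (-243.4) + (-137.0) = -2600.0

-2600.0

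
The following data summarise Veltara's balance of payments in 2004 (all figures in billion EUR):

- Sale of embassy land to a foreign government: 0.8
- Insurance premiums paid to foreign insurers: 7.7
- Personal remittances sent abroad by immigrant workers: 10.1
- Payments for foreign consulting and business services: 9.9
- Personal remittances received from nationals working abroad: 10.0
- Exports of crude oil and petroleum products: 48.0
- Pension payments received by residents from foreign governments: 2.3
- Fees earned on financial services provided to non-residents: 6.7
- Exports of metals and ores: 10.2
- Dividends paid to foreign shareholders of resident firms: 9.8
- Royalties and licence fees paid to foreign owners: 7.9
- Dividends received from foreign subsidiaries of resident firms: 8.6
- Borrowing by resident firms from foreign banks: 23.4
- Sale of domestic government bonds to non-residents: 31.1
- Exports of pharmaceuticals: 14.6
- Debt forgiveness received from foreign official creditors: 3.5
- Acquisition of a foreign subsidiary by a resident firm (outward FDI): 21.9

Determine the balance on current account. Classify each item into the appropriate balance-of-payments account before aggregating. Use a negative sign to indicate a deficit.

55.0

Goods: 14.6 + 48.0 + 10.2 = 72.8
Services: -7.9 - 9.9 - 7.7 + 6.7 = -18.8
Primary income: -9.8 + 8.6 = -1.2
Secondary income: -10.1 + 2.3 + 10.0 = 2.2
Current account = 72.8 + (-18.8) + (-1.2) + 2.2 = 55.0
(Excluded from the current account — capital account: sale of embassy land to a foreign government 0.8, debt forgiveness received from foreign official creditors 3.5; financial account: borrowing by resident firms from foreign banks 23.4, sale of domestic government bonds to non-residents 31.1, acquisition of a foreign subsidiary by a resident firm (outward FDI) 21.9.)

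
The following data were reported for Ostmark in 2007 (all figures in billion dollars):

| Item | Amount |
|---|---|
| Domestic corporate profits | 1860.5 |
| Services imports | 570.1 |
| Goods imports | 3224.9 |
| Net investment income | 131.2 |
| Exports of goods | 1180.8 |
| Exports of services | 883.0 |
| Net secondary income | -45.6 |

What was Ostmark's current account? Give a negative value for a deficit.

-1645.6

Goods balance = 1180.8 - 3224.9 = -2044.1
Services balance = 883.0 - 570.1 = 312.9
Trade balance (goods + services) = -2044.1 + 312.9 = -1731.2
Net primary income = 131.2
Net secondary income = -45.6
Current account = -1731.2 + 131.2 + (-45.6) = -1645.6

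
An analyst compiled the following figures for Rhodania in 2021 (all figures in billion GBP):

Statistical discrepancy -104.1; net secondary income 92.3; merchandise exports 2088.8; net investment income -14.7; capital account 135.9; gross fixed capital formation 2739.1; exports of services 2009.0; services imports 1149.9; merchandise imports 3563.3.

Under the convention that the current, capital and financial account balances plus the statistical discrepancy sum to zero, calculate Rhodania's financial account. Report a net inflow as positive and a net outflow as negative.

506.0

Goods balance = 2088.8 - 3563.3 = -1474.5
Services balance = 2009.0 - 1149.9 = 859.1
Trade balance (goods + services) = -1474.5 + 859.1 = -615.4
Net primary income = -14.7
Net secondary income = 92.3
Current account = -615.4 + (-14.7) + 92.3 = -537.8
Financial account = -(-537.8 + 135.9 + (-104.1)) = 506.0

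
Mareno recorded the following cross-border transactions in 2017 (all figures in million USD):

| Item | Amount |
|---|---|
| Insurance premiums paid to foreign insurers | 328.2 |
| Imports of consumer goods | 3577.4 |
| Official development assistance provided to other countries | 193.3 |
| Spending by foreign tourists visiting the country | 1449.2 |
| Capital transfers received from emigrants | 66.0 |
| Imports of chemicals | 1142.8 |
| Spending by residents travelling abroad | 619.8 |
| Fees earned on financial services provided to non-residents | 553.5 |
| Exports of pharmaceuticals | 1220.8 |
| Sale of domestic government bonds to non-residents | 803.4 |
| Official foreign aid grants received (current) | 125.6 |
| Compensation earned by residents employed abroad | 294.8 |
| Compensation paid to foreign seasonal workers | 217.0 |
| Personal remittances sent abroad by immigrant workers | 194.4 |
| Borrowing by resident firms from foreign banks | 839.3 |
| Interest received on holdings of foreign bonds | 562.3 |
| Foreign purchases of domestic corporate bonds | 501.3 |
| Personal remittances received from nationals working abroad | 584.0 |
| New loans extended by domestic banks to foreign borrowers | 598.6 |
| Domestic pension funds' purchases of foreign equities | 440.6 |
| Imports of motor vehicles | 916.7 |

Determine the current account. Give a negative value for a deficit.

-2399.4

Goods: -3577.4 - 1142.8 + 1220.8 - 916.7 = -4416.1
Services: 1449.2 + 553.5 - 619.8 - 328.2 = 1054.7
Primary income: -217.0 + 294.8 + 562.3 = 640.1
Secondary income: -194.4 + 125.6 - 193.3 + 584.0 = 321.9
Current account = (-4416.1) + 1054.7 + 640.1 + 321.9 = -2399.4
(Excluded from the current account — capital account: capital transfers received from emigrants 66.0; financial account: sale of domestic government bonds to non-residents 803.4, borrowing by resident firms from foreign banks 839.3, foreign purchases of domestic corporate bonds 501.3, new loans extended by domestic banks to foreign borrowers 598.6, domestic pension funds' purchases of foreign equities 440.6.)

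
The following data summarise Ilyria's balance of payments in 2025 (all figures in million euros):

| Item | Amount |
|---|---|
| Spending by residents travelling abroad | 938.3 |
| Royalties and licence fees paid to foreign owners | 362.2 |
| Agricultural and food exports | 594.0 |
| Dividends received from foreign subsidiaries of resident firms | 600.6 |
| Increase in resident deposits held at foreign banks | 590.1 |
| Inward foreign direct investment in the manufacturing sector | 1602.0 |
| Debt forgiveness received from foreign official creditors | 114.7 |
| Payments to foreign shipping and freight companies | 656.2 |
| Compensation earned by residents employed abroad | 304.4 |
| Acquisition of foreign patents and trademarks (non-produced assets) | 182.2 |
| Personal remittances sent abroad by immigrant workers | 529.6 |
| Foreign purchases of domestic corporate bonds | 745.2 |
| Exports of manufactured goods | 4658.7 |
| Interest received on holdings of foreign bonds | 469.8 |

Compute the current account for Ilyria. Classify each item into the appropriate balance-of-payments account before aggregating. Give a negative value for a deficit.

4141.2

Goods: 4658.7 + 594.0 = 5252.7
Services: -938.3 - 362.2 - 656.2 = -1956.7
Primary income: 600.6 + 469.8 + 304.4 = 1374.8
Secondary income: -529.6
Current account = 5252.7 + (-1956.7) + 1374.8 + (-529.6) = 4141.2
(Excluded from the current account — financial account: increase in resident deposits held at foreign banks 590.1, inward foreign direct investment in the manufacturing sector 1602.0, foreign purchases of domestic corporate bonds 745.2; capital account: debt forgiveness received from foreign official creditors 114.7, acquisition of foreign patents and trademarks (non-produced assets) 182.2.)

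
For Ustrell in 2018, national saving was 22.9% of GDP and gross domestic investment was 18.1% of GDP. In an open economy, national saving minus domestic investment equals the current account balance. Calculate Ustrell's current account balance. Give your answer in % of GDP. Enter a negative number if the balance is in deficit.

CA = S - I = 22.9 - 18.1 = 4.8

4.8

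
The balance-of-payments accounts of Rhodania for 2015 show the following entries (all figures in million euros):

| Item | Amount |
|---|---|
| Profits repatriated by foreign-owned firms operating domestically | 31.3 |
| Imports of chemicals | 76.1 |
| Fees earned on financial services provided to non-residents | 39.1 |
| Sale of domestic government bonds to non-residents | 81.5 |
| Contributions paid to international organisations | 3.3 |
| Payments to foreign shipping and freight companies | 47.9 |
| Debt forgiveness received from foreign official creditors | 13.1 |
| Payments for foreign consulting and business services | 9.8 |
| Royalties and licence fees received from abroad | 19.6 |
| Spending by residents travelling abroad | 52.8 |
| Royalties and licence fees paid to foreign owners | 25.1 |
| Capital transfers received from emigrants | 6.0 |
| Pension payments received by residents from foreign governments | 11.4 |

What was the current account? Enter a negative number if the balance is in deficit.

Goods: -76.1
Services: -25.1 + 39.1 - 52.8 + 19.6 - 9.8 - 47.9 = -76.9
Primary income: -31.3
Secondary income: -3.3 + 11.4 = 8.1
Current account = (-76.1) + (-76.9) + (-31.3) + 8.1 = -176.2
(Excluded from the current account — financial account: sale of domestic government bonds to non-residents 81.5; capital account: debt forgiveness received from foreign official creditors 13.1, capital transfers received from emigrants 6.0.)

-176.2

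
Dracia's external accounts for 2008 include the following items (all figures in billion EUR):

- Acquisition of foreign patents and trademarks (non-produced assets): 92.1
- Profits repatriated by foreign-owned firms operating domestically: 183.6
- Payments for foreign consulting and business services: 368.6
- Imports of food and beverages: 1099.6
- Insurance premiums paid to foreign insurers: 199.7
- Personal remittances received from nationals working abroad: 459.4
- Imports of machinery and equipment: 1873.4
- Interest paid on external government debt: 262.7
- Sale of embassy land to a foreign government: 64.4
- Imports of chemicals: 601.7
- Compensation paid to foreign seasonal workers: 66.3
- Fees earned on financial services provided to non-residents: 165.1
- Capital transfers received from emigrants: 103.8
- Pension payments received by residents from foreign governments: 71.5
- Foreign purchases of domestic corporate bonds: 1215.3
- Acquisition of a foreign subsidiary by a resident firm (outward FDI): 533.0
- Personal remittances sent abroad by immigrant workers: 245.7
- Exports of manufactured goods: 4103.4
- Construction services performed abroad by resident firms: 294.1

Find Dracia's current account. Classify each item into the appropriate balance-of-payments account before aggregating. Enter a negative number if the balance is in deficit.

192.2

Goods: 4103.4 - 601.7 - 1099.6 - 1873.4 = 528.7
Services: -199.7 + 294.1 - 368.6 + 165.1 = -109.1
Primary income: -66.3 - 262.7 - 183.6 = -512.6
Secondary income: 459.4 + 71.5 - 245.7 = 285.2
Current account = 528.7 + (-109.1) + (-512.6) + 285.2 = 192.2
(Excluded from the current account — capital account: acquisition of foreign patents and trademarks (non-produced assets) 92.1, sale of embassy land to a foreign government 64.4, capital transfers received from emigrants 103.8; financial account: foreign purchases of domestic corporate bonds 1215.3, acquisition of a foreign subsidiary by a resident firm (outward FDI) 533.0.)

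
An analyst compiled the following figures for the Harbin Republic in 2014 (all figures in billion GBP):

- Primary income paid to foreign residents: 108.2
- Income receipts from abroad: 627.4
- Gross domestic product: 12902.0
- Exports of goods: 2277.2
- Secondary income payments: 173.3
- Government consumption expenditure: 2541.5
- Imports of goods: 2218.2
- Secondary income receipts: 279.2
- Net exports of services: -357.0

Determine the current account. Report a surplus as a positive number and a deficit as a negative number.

327.1

Goods balance = 2277.2 - 2218.2 = 59.0
Services balance = -357.0
Trade balance (goods + services) = 59.0 + (-357.0) = -298.0
Net primary income = 627.4 - 108.2 = 519.2
Net secondary income = 279.2 - 173.3 = 105.9
Current account = -298.0 + 519.2 + 105.9 = 327.1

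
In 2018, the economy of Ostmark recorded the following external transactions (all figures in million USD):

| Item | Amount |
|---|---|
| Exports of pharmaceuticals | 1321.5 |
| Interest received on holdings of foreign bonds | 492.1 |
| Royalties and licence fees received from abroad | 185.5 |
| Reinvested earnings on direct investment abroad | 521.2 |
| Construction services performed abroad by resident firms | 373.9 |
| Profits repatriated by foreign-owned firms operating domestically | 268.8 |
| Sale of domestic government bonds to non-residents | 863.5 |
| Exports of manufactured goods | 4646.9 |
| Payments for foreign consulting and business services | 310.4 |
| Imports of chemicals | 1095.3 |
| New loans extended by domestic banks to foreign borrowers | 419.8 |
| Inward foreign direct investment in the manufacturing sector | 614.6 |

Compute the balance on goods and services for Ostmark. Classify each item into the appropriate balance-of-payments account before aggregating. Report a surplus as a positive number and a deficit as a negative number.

Goods: 1321.5 + 4646.9 - 1095.3 = 4873.1
Services: 373.9 + 185.5 - 310.4 = 249.0
Trade balance = 4873.1 + 249.0 = 5122.1
(Excluded from the trade balance — primary income: interest received on holdings of foreign bonds 492.1, reinvested earnings on direct investment abroad 521.2, profits repatriated by foreign-owned firms operating domestically 268.8; financial account: sale of domestic government bonds to non-residents 863.5, new loans extended by domestic banks to foreign borrowers 419.8, inward foreign direct investment in the manufacturing sector 614.6.)

5122.1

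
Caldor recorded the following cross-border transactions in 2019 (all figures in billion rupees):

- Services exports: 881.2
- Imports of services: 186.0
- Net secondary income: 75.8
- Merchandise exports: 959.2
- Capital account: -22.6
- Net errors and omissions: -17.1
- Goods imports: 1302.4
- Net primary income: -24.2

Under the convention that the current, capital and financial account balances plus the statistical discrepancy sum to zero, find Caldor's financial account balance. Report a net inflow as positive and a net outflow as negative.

-363.9

Goods balance = 959.2 - 1302.4 = -343.2
Services balance = 881.2 - 186.0 = 695.2
Trade balance (goods + services) = -343.2 + 695.2 = 352.0
Net primary income = -24.2
Net secondary income = 75.8
Current account = 352.0 + (-24.2) + 75.8 = 403.6
Financial account = -(403.6 + (-22.6) + (-17.1)) = -363.9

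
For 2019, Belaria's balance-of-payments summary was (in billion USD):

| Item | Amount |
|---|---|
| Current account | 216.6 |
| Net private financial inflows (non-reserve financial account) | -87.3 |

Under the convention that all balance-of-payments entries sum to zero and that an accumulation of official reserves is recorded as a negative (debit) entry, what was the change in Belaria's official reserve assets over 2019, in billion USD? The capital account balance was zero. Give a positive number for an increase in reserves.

Official reserve transactions balance = -(216.6 + (-87.3)) = -129.3
An accumulation of reserves is recorded as a debit (negative entry), so the change in the stock of reserves is the negative of that balance.
Change in official reserves = -(-129.3) = 129.3

129.3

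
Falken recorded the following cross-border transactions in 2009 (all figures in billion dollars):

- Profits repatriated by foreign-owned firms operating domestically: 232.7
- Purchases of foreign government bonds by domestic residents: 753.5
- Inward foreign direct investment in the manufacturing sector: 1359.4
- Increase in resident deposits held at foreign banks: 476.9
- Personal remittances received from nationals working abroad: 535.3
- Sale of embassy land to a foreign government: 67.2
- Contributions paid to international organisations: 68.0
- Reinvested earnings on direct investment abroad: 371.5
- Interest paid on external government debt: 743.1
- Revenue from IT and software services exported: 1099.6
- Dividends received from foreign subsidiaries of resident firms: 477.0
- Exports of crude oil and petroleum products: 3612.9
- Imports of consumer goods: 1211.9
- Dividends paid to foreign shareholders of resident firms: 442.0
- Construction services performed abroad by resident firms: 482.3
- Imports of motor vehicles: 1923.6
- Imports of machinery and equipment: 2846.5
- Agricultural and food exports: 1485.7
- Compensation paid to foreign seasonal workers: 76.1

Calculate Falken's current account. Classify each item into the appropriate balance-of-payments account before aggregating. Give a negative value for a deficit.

520.4

Goods: 3612.9 - 2846.5 + 1485.7 - 1923.6 - 1211.9 = -883.4
Services: 482.3 + 1099.6 = 1581.9
Primary income: 477.0 - 442.0 - 76.1 - 743.1 - 232.7 + 371.5 = -645.4
Secondary income: 535.3 - 68.0 = 467.3
Current account = (-883.4) + 1581.9 + (-645.4) + 467.3 = 520.4
(Excluded from the current account — financial account: purchases of foreign government bonds by domestic residents 753.5, inward foreign direct investment in the manufacturing sector 1359.4, increase in resident deposits held at foreign banks 476.9; capital account: sale of embassy land to a foreign government 67.2.)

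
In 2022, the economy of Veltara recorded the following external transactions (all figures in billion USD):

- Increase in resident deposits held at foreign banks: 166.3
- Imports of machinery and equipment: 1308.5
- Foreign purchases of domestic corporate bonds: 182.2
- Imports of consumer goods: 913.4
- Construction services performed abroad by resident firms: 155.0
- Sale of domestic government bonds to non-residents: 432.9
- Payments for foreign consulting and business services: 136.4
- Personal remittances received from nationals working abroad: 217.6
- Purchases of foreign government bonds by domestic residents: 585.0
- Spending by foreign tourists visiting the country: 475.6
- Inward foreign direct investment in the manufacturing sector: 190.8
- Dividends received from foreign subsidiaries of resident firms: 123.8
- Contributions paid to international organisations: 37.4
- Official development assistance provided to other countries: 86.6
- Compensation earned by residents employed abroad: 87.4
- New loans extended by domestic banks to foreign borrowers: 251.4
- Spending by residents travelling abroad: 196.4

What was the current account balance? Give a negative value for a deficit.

-1619.3

Goods: -913.4 - 1308.5 = -2221.9
Services: 155.0 - 136.4 - 196.4 + 475.6 = 297.8
Primary income: 87.4 + 123.8 = 211.2
Secondary income: -86.6 + 217.6 - 37.4 = 93.6
Current account = (-2221.9) + 297.8 + 211.2 + 93.6 = -1619.3
(Excluded from the current account — financial account: increase in resident deposits held at foreign banks 166.3, foreign purchases of domestic corporate bonds 182.2, sale of domestic government bonds to non-residents 432.9, purchases of foreign government bonds by domestic residents 585.0, inward foreign direct investment in the manufacturing sector 190.8, new loans extended by domestic banks to foreign borrowers 251.4.)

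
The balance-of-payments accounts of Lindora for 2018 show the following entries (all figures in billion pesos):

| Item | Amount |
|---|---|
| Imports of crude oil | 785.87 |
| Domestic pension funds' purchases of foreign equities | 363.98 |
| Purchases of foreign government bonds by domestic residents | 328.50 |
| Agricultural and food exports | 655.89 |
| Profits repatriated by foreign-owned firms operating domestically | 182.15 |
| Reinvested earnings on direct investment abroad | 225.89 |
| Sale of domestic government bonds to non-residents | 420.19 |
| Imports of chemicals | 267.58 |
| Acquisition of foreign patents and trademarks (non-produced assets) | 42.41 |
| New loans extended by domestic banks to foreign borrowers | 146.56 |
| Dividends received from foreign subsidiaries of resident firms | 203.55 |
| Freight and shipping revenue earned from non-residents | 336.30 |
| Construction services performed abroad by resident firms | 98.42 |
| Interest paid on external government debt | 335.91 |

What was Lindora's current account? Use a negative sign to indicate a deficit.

-51.46

Goods: -785.87 - 267.58 + 655.89 = -397.56
Services: 98.42 + 336.30 = 434.72
Primary income: -335.91 + 203.55 - 182.15 + 225.89 = -88.62
Current account = (-397.56) + 434.72 + (-88.62) = -51.46
(Excluded from the current account — financial account: domestic pension funds' purchases of foreign equities 363.98, purchases of foreign government bonds by domestic residents 328.50, sale of domestic government bonds to non-residents 420.19, new loans extended by domestic banks to foreign borrowers 146.56; capital account: acquisition of foreign patents and trademarks (non-produced assets) 42.41.)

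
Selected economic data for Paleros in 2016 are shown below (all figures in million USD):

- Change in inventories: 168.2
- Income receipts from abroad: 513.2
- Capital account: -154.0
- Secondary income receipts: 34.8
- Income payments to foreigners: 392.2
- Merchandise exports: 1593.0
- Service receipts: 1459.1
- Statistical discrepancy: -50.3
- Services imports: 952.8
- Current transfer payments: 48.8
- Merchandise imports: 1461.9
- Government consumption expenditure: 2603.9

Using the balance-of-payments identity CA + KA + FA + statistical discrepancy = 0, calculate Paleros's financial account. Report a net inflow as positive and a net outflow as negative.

-540.1

Goods balance = 1593.0 - 1461.9 = 131.1
Services balance = 1459.1 - 952.8 = 506.3
Trade balance (goods + services) = 131.1 + 506.3 = 637.4
Net primary income = 513.2 - 392.2 = 121.0
Net secondary income = 34.8 - 48.8 = -14.0
Current account = 637.4 + 121.0 + (-14.0) = 744.4
Financial account = -(744.4 + (-154.0) + (-50.3)) = -540.1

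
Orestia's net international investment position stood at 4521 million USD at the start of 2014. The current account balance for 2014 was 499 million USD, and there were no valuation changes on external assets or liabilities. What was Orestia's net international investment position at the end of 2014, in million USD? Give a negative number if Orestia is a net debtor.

With no valuation effects, change in NIIP = current account = 499
End-of-year NIIP = 4521 + 499 = 5020

5020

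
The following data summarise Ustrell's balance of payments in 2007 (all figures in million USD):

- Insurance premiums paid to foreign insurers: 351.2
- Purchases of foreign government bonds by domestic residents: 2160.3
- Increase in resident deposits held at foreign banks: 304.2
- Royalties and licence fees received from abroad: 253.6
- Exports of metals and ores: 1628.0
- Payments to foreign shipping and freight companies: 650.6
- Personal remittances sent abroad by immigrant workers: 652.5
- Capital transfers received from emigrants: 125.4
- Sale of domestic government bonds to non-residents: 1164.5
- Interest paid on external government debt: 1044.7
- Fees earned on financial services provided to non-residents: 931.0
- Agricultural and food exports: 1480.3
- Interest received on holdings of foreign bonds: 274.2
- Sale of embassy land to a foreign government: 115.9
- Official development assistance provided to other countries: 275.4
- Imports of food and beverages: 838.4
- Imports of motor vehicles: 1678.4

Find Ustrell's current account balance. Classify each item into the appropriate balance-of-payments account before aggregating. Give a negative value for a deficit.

Goods: 1628.0 - 838.4 + 1480.3 - 1678.4 = 591.5
Services: -650.6 - 351.2 + 931.0 + 253.6 = 182.8
Primary income: 274.2 - 1044.7 = -770.5
Secondary income: -275.4 - 652.5 = -927.9
Current account = 591.5 + 182.8 + (-770.5) + (-927.9) = -924.1
(Excluded from the current account — financial account: purchases of foreign government bonds by domestic residents 2160.3, increase in resident deposits held at foreign banks 304.2, sale of domestic government bonds to non-residents 1164.5; capital account: capital transfers received from emigrants 125.4, sale of embassy land to a foreign government 115.9.)

-924.1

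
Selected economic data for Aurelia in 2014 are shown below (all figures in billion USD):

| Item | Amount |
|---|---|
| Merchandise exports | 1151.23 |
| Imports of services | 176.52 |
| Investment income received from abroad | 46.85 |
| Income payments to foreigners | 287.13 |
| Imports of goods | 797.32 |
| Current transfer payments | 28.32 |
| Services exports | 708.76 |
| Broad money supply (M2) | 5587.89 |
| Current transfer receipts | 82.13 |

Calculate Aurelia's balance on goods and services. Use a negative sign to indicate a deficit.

886.15

Goods balance = 1151.23 - 797.32 = 353.91
Services balance = 708.76 - 176.52 = 532.24
Trade balance (goods + services) = 353.91 + 532.24 = 886.15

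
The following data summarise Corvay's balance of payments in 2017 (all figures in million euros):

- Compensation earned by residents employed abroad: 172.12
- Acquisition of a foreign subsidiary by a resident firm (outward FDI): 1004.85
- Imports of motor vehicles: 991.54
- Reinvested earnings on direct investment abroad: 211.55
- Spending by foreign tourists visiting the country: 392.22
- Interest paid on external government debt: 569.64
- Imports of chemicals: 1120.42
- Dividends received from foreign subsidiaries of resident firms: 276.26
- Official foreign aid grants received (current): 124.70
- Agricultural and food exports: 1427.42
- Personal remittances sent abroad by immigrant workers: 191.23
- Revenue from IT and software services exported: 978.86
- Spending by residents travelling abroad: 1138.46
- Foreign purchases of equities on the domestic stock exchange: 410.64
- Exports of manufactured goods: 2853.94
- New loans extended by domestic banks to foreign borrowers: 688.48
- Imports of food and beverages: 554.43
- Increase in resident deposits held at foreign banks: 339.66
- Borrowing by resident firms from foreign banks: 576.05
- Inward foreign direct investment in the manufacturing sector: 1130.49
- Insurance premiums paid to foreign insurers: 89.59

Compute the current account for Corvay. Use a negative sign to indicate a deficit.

Goods: 2853.94 - 991.54 - 1120.42 + 1427.42 - 554.43 = 1614.97
Services: -1138.46 + 392.22 - 89.59 + 978.86 = 143.03
Primary income: 276.26 + 211.55 - 569.64 + 172.12 = 90.29
Secondary income: -191.23 + 124.70 = -66.53
Current account = 1614.97 + 143.03 + 90.29 + (-66.53) = 1781.76
(Excluded from the current account — financial account: acquisition of a foreign subsidiary by a resident firm (outward FDI) 1004.85, foreign purchases of equities on the domestic stock exchange 410.64, new loans extended by domestic banks to foreign borrowers 688.48, increase in resident deposits held at foreign banks 339.66, borrowing by resident firms from foreign banks 576.05, inward foreign direct investment in the manufacturing sector 1130.49.)

1781.76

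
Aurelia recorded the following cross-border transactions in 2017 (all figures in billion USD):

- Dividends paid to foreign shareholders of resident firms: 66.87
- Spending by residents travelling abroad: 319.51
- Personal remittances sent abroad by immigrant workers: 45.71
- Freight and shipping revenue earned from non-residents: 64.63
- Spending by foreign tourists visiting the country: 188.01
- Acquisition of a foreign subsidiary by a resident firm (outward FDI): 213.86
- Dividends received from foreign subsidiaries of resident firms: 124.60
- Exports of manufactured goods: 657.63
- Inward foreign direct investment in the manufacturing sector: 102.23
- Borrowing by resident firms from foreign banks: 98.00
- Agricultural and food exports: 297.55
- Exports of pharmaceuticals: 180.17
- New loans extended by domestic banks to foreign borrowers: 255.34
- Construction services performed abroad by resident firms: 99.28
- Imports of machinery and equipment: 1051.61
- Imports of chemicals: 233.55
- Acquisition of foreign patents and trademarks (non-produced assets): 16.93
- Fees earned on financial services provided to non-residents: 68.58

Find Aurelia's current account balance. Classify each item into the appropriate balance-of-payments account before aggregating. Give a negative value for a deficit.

Goods: -233.55 + 297.55 + 180.17 + 657.63 - 1051.61 = -149.81
Services: 64.63 + 68.58 - 319.51 + 99.28 + 188.01 = 100.99
Primary income: -66.87 + 124.60 = 57.73
Secondary income: -45.71
Current account = (-149.81) + 100.99 + 57.73 + (-45.71) = -36.80
(Excluded from the current account — financial account: acquisition of a foreign subsidiary by a resident firm (outward FDI) 213.86, inward foreign direct investment in the manufacturing sector 102.23, borrowing by resident firms from foreign banks 98.00, new loans extended by domestic banks to foreign borrowers 255.34; capital account: acquisition of foreign patents and trademarks (non-produced assets) 16.93.)

-36.80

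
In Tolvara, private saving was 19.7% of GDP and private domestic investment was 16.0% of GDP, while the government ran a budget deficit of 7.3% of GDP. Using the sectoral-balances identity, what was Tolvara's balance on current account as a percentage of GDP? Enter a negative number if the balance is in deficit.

By the sectoral-balances identity, CA = (S_private - I) + (T - G).
Private balance = 19.7 - 16.0 = 3.7
Government balance (T - G) = -7.3
CA = 3.7 + (-7.3) = -3.6

-3.6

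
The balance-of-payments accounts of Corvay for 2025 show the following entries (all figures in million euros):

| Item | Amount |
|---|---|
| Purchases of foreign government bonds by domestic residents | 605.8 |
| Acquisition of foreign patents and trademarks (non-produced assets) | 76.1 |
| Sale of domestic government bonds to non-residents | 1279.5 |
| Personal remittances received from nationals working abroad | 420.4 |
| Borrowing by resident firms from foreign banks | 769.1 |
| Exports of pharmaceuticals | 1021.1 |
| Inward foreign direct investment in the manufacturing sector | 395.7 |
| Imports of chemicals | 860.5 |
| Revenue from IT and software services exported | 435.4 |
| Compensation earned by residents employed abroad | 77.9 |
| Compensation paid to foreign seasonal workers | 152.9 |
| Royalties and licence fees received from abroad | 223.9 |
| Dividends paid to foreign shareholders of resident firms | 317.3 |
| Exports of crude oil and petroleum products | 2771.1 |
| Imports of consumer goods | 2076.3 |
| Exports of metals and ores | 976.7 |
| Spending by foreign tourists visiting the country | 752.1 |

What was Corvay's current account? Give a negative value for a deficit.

3271.6

Goods: -2076.3 + 2771.1 + 1021.1 - 860.5 + 976.7 = 1832.1
Services: 752.1 + 435.4 + 223.9 = 1411.4
Primary income: -152.9 - 317.3 + 77.9 = -392.3
Secondary income: 420.4
Current account = 1832.1 + 1411.4 + (-392.3) + 420.4 = 3271.6
(Excluded from the current account — financial account: purchases of foreign government bonds by domestic residents 605.8, sale of domestic government bonds to non-residents 1279.5, borrowing by resident firms from foreign banks 769.1, inward foreign direct investment in the manufacturing sector 395.7; capital account: acquisition of foreign patents and trademarks (non-produced assets) 76.1.)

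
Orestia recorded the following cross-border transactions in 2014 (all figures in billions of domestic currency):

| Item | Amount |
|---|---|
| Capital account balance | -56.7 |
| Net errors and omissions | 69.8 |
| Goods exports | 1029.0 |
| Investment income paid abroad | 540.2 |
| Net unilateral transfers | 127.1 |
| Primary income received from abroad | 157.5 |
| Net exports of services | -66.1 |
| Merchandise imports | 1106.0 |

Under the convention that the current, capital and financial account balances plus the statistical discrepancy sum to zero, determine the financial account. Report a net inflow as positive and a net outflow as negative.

385.6

Goods balance = 1029.0 - 1106.0 = -77.0
Services balance = -66.1
Trade balance (goods + services) = -77.0 + (-66.1) = -143.1
Net primary income = 157.5 - 540.2 = -382.7
Net secondary income = 127.1
Current account = -143.1 + (-382.7) + 127.1 = -398.7
Financial account = -(-398.7 + (-56.7) + 69.8) = 385.6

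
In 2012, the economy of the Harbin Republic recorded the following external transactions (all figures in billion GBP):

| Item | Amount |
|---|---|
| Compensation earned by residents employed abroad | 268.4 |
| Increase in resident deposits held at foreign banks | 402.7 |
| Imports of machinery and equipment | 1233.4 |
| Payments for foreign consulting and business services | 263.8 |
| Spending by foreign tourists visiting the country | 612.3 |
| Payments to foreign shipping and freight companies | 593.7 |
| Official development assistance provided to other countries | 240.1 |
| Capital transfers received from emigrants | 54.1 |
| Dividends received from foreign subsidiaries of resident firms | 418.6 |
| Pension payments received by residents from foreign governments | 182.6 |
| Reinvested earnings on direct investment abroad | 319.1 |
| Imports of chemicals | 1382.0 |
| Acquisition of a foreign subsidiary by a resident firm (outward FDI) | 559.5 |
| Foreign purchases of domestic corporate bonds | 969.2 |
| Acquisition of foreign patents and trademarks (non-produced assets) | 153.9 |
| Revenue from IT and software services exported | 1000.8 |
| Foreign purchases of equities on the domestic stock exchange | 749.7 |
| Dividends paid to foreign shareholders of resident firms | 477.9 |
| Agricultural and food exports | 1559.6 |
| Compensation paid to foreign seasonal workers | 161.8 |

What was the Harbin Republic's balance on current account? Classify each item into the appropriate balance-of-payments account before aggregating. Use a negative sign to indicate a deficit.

8.7

Goods: 1559.6 - 1382.0 - 1233.4 = -1055.8
Services: -593.7 + 1000.8 + 612.3 - 263.8 = 755.6
Primary income: 268.4 + 418.6 + 319.1 - 477.9 - 161.8 = 366.4
Secondary income: 182.6 - 240.1 = -57.5
Current account = (-1055.8) + 755.6 + 366.4 + (-57.5) = 8.7
(Excluded from the current account — financial account: increase in resident deposits held at foreign banks 402.7, acquisition of a foreign subsidiary by a resident firm (outward FDI) 559.5, foreign purchases of domestic corporate bonds 969.2, foreign purchases of equities on the domestic stock exchange 749.7; capital account: capital transfers received from emigrants 54.1, acquisition of foreign patents and trademarks (non-produced assets) 153.9.)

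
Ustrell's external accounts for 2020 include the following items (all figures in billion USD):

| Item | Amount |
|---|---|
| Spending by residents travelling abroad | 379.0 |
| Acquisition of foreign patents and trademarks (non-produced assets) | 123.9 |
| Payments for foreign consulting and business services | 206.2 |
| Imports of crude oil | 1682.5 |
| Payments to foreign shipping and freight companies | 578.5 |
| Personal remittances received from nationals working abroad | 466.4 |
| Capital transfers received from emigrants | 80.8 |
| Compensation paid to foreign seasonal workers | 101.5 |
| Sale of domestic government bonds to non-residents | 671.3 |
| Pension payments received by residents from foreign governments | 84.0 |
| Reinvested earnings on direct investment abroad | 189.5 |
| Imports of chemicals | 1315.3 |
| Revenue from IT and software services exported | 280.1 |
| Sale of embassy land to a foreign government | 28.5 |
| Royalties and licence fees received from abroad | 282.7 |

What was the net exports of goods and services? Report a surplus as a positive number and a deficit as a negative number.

Goods: -1682.5 - 1315.3 = -2997.8
Services: -379.0 - 206.2 + 282.7 + 280.1 - 578.5 = -600.9
Trade balance = -2997.8 + (-600.9) = -3598.7
(Excluded from the trade balance — capital account: acquisition of foreign patents and trademarks (non-produced assets) 123.9, capital transfers received from emigrants 80.8, sale of embassy land to a foreign government 28.5; secondary income: personal remittances received from nationals working abroad 466.4, pension payments received by residents from foreign governments 84.0; primary income: compensation paid to foreign seasonal workers 101.5, reinvested earnings on direct investment abroad 189.5; financial account: sale of domestic government bonds to non-residents 671.3.)

-3598.7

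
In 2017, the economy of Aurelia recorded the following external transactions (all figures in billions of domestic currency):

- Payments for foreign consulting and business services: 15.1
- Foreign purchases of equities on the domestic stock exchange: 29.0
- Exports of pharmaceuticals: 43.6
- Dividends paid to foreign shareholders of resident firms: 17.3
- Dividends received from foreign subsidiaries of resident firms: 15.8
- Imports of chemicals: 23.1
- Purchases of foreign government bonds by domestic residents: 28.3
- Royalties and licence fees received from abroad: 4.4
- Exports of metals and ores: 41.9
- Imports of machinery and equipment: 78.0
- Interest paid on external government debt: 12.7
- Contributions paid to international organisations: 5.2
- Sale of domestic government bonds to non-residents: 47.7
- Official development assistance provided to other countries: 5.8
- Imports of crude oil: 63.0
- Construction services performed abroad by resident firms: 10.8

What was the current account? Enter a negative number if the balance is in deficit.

-103.7

Goods: 41.9 + 43.6 - 78.0 - 23.1 - 63.0 = -78.6
Services: 10.8 + 4.4 - 15.1 = 0.1
Primary income: -12.7 + 15.8 - 17.3 = -14.2
Secondary income: -5.8 - 5.2 = -11.0
Current account = (-78.6) + 0.1 + (-14.2) + (-11.0) = -103.7
(Excluded from the current account — financial account: foreign purchases of equities on the domestic stock exchange 29.0, purchases of foreign government bonds by domestic residents 28.3, sale of domestic government bonds to non-residents 47.7.)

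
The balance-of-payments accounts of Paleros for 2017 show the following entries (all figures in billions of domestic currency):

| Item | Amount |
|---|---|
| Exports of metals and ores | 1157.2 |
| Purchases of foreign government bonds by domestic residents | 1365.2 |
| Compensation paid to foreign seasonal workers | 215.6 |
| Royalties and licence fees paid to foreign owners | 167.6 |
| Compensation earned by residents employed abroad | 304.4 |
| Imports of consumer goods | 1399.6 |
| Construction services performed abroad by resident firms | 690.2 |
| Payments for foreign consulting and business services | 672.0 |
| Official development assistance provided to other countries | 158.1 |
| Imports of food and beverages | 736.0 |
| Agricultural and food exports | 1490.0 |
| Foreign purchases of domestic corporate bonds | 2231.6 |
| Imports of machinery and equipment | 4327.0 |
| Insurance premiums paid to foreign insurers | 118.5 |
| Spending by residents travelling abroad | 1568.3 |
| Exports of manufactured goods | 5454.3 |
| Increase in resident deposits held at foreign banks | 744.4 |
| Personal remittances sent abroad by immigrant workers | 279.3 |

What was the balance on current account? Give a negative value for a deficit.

-545.9

Goods: 1490.0 - 736.0 + 1157.2 - 1399.6 + 5454.3 - 4327.0 = 1638.9
Services: -1568.3 + 690.2 - 672.0 - 118.5 - 167.6 = -1836.2
Primary income: -215.6 + 304.4 = 88.8
Secondary income: -279.3 - 158.1 = -437.4
Current account = 1638.9 + (-1836.2) + 88.8 + (-437.4) = -545.9
(Excluded from the current account — financial account: purchases of foreign government bonds by domestic residents 1365.2, foreign purchases of domestic corporate bonds 2231.6, increase in resident deposits held at foreign banks 744.4.)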